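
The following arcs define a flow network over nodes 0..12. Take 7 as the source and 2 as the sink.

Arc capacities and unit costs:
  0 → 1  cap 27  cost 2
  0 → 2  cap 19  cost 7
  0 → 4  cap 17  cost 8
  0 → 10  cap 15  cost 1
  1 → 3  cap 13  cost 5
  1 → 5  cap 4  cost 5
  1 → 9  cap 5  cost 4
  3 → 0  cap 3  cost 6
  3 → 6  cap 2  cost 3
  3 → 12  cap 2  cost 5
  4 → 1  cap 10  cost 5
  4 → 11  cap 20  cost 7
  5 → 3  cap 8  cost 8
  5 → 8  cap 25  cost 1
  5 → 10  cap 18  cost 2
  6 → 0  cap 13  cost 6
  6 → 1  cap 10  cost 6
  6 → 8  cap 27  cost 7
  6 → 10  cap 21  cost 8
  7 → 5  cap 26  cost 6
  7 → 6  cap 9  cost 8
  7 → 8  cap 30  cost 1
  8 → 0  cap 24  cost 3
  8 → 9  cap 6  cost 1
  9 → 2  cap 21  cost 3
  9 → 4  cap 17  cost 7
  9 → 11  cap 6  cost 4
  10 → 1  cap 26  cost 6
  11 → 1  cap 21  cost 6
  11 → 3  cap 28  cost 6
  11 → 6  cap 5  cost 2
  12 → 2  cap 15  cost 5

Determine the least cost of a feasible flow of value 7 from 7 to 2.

Minimum cost for 7 units: 41

shortest-cost path #1: 7→8→9→2 push 6 @ unit cost 5 (adds 30)
shortest-cost path #2: 7→8→0→2 push 1 @ unit cost 11 (adds 11)
total cost = 41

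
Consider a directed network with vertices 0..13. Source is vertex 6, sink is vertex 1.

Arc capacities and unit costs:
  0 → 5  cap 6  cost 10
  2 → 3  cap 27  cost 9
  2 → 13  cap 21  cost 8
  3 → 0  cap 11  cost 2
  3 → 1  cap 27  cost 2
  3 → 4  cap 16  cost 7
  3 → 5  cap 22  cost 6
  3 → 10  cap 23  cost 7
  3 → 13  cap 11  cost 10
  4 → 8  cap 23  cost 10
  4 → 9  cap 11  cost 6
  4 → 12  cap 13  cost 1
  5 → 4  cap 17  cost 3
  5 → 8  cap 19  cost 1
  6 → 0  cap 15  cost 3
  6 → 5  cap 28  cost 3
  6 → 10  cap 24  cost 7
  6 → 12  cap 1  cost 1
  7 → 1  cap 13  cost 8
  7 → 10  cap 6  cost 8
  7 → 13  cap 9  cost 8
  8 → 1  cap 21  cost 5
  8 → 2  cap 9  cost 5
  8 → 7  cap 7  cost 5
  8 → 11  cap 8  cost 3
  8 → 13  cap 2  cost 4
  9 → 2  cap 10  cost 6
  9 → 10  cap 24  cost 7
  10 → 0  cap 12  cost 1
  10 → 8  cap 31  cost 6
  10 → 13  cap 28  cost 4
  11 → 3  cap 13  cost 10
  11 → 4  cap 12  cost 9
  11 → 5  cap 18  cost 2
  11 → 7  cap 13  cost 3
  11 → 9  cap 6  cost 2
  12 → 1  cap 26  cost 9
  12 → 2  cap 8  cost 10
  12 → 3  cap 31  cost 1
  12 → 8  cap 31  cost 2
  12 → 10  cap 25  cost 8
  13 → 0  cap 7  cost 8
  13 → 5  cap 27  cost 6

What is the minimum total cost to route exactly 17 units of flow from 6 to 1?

Minimum cost for 17 units: 148

shortest-cost path #1: 6→12→3→1 push 1 @ unit cost 4 (adds 4)
shortest-cost path #2: 6→5→8→1 push 16 @ unit cost 9 (adds 144)
total cost = 148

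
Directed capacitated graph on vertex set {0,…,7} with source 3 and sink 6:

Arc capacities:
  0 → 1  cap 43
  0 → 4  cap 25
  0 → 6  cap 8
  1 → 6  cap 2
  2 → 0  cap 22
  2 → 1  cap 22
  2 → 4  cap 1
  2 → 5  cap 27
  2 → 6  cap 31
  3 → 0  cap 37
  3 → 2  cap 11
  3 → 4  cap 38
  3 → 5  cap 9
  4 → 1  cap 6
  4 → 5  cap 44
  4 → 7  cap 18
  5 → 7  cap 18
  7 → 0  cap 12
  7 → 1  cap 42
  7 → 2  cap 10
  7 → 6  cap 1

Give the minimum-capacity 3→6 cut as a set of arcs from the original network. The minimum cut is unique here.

Min-cut arcs: {(0,6), (1,6), (3,2), (7,2), (7,6)} (total capacity 32)

augment #1: 3→0→6 push 8
augment #2: 3→2→6 push 11
augment #3: 3→0→1→6 push 2
augment #4: 3→4→7→6 push 1
augment #5: 3→4→7→2→6 push 10
max flow = 32; residual-reachable set from 3 gives S-side
cut edges (S→T): {(0,6), (1,6), (3,2), (7,2), (7,6)} total cap 32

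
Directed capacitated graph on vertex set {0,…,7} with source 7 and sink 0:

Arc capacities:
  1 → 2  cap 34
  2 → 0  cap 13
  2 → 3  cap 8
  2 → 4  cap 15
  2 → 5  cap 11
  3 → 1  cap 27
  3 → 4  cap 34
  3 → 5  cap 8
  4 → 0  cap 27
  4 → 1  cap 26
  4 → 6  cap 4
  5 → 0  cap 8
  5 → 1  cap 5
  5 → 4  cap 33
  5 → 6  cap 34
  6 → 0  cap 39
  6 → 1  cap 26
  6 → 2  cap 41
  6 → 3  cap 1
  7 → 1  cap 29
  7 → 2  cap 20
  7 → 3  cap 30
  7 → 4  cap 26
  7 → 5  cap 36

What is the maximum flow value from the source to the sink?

augment #1: 7→2→0 bottleneck 13, total now 13
augment #2: 7→4→0 bottleneck 26, total now 39
augment #3: 7→5→0 bottleneck 8, total now 47
augment #4: 7→2→4→0 bottleneck 1, total now 48
augment #5: 7→5→6→0 bottleneck 28, total now 76
augment #6: 7→2→4→6→0 bottleneck 4, total now 80
augment #7: 7→2→5→6→0 bottleneck 2, total now 82
augment #8: 7→3→5→6→0 bottleneck 4, total now 86

Maximum flow value: 86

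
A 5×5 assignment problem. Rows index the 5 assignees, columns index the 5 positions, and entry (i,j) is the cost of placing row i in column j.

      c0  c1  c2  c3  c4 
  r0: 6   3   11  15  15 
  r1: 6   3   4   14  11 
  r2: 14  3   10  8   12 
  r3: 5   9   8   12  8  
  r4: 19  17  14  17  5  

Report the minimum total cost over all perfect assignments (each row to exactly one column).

optimal assignment: row0→col1 (cost 3), row1→col2 (cost 4), row2→col3 (cost 8), row3→col0 (cost 5), row4→col4 (cost 5)
total = 3 + 4 + 8 + 5 + 5 = 25

Minimum assignment cost: 25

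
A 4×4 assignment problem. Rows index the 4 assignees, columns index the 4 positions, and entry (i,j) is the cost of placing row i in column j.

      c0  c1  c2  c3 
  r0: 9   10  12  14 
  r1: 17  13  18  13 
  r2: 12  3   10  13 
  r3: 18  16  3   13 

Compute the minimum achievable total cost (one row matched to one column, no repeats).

optimal assignment: row0→col0 (cost 9), row1→col3 (cost 13), row2→col1 (cost 3), row3→col2 (cost 3)
total = 9 + 13 + 3 + 3 = 28

Minimum assignment cost: 28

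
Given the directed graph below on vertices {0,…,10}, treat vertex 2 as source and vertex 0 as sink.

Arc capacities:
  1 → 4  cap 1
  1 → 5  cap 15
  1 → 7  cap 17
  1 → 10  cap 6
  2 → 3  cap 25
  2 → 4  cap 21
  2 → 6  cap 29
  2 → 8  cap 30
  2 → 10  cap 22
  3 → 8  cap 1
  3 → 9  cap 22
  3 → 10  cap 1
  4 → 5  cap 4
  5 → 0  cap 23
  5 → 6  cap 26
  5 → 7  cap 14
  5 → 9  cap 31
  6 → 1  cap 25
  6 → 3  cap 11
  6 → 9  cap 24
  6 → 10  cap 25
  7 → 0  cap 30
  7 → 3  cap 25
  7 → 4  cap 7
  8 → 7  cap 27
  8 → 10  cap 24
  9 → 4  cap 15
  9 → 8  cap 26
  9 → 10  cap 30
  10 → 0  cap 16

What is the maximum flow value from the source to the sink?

augment #1: 2→10→0 bottleneck 16, total now 16
augment #2: 2→4→5→0 bottleneck 4, total now 20
augment #3: 2→8→7→0 bottleneck 27, total now 47
augment #4: 2→6→1→5→0 bottleneck 15, total now 62
augment #5: 2→6→1→7→0 bottleneck 3, total now 65

Maximum flow value: 65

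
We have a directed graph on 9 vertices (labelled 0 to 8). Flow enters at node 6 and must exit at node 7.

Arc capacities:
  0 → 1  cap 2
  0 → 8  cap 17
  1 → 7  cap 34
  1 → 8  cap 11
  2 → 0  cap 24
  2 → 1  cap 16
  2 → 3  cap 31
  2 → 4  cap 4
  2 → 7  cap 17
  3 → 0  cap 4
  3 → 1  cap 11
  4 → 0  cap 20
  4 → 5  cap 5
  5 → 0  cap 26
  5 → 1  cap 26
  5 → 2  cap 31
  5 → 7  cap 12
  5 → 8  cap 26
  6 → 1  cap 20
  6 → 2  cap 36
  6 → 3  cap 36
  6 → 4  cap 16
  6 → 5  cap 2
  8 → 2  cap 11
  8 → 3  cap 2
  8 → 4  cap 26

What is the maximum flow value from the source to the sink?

Maximum flow value: 58

augment #1: 6→1→7 bottleneck 20, total now 20
augment #2: 6→2→7 bottleneck 17, total now 37
augment #3: 6→5→7 bottleneck 2, total now 39
augment #4: 6→2→1→7 bottleneck 14, total now 53
augment #5: 6→4→5→7 bottleneck 5, total now 58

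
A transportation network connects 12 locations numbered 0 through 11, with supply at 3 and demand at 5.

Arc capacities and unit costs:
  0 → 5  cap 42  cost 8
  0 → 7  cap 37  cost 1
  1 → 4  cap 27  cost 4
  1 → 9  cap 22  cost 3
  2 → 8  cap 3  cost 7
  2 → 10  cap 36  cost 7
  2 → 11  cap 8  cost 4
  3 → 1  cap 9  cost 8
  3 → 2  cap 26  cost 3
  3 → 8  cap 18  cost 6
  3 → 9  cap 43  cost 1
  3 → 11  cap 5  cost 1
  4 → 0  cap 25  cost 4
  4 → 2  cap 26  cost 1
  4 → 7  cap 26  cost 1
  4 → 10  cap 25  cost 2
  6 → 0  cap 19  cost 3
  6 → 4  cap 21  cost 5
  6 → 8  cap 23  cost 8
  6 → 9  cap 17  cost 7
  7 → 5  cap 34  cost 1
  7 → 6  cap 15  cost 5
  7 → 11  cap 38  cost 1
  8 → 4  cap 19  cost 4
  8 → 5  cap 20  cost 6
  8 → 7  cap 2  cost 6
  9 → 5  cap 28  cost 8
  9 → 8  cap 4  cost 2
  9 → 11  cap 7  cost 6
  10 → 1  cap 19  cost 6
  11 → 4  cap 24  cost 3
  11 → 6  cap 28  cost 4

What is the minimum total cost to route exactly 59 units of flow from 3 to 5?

Minimum cost for 59 units: 582

shortest-cost path #1: 3→11→4→7→5 push 5 @ unit cost 6 (adds 30)
shortest-cost path #2: 3→9→5 push 28 @ unit cost 9 (adds 252)
shortest-cost path #3: 3→9→8→5 push 4 @ unit cost 9 (adds 36)
shortest-cost path #4: 3→8→5 push 16 @ unit cost 12 (adds 192)
shortest-cost path #5: 3→8→4→7→5 push 2 @ unit cost 12 (adds 24)
shortest-cost path #6: 3→9→11→4→7→5 push 4 @ unit cost 12 (adds 48)
total cost = 582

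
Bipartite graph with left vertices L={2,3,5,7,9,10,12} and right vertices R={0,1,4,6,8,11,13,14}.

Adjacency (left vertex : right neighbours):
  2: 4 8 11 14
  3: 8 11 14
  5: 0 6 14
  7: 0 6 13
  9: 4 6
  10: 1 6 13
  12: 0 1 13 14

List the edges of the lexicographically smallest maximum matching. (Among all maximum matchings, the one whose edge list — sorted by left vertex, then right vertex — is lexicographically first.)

Lex-smallest maximum matching: {(2,4), (3,8), (5,0), (7,13), (9,6), (10,1), (12,14)}

|M| = 7 (so the lex-smallest maximum matching has 7 edges)
process left vertices in ascending order; for each, take the smallest-labelled available neighbour that still permits 7 edges overall, or leave it unmatched if none does
lex-smallest matching: {2-4, 3-8, 5-0, 7-13, 9-6, 10-1, 12-14}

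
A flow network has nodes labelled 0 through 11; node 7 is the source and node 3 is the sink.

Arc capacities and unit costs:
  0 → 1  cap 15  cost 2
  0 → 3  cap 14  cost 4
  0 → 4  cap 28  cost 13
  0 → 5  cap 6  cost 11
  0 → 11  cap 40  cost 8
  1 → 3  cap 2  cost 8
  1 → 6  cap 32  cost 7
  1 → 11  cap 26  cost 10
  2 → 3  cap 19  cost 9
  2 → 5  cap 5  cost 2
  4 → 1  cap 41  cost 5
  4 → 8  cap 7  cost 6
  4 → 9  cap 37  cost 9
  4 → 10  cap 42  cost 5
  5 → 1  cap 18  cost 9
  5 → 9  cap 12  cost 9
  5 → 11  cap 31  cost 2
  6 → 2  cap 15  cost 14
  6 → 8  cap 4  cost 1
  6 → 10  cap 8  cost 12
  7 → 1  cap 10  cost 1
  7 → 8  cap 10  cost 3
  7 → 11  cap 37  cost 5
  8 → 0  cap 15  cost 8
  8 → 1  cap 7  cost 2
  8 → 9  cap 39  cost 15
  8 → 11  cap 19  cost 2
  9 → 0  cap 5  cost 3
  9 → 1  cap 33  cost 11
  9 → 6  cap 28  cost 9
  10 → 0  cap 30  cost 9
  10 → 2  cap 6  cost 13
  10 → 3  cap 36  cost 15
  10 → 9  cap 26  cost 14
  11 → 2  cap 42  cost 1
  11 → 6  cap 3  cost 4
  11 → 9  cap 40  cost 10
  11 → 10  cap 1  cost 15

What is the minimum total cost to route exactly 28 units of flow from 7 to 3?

shortest-cost path #1: 7→1→3 push 2 @ unit cost 9 (adds 18)
shortest-cost path #2: 7→8→0→3 push 10 @ unit cost 15 (adds 150)
shortest-cost path #3: 7→11→2→3 push 16 @ unit cost 15 (adds 240)
total cost = 408

Minimum cost for 28 units: 408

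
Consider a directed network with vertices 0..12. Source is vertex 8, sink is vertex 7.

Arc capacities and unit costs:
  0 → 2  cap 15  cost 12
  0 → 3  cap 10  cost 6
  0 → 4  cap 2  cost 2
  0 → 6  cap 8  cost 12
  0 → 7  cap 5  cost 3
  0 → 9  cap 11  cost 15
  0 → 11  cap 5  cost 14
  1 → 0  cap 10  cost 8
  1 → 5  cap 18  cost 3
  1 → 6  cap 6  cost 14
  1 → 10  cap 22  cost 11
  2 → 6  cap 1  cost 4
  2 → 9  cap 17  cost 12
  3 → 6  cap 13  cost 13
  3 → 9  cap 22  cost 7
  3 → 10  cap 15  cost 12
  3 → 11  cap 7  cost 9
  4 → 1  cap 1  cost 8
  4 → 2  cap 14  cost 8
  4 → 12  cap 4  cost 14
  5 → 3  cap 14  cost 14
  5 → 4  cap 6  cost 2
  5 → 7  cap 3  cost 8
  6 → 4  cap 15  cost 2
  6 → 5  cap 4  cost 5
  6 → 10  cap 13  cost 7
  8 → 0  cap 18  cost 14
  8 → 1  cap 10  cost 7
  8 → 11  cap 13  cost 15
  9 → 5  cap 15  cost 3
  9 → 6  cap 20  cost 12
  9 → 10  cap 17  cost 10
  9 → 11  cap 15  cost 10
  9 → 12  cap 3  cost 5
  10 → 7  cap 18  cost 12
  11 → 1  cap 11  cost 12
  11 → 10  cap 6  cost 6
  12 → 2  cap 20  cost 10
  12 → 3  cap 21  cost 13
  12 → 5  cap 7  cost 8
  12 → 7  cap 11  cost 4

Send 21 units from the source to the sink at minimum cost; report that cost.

shortest-cost path #1: 8→0→7 push 5 @ unit cost 17 (adds 85)
shortest-cost path #2: 8→1→5→7 push 3 @ unit cost 18 (adds 54)
shortest-cost path #3: 8→1→10→7 push 7 @ unit cost 30 (adds 210)
shortest-cost path #4: 8→11→10→7 push 6 @ unit cost 33 (adds 198)
total cost = 547

Minimum cost for 21 units: 547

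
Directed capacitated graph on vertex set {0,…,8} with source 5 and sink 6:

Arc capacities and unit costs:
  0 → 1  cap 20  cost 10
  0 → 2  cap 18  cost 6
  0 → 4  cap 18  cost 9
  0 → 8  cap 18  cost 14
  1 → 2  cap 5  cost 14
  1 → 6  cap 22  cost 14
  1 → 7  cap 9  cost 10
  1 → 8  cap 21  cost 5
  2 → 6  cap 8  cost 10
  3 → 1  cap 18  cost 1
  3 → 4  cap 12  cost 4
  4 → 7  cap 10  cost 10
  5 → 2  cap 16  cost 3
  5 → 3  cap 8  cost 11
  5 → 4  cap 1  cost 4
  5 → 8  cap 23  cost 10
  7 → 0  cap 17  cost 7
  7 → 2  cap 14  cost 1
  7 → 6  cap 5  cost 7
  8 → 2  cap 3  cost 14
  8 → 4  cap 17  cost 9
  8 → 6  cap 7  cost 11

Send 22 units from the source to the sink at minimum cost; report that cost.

Minimum cost for 22 units: 428

shortest-cost path #1: 5→2→6 push 8 @ unit cost 13 (adds 104)
shortest-cost path #2: 5→8→6 push 7 @ unit cost 21 (adds 147)
shortest-cost path #3: 5→4→7→6 push 1 @ unit cost 21 (adds 21)
shortest-cost path #4: 5→3→1→6 push 6 @ unit cost 26 (adds 156)
total cost = 428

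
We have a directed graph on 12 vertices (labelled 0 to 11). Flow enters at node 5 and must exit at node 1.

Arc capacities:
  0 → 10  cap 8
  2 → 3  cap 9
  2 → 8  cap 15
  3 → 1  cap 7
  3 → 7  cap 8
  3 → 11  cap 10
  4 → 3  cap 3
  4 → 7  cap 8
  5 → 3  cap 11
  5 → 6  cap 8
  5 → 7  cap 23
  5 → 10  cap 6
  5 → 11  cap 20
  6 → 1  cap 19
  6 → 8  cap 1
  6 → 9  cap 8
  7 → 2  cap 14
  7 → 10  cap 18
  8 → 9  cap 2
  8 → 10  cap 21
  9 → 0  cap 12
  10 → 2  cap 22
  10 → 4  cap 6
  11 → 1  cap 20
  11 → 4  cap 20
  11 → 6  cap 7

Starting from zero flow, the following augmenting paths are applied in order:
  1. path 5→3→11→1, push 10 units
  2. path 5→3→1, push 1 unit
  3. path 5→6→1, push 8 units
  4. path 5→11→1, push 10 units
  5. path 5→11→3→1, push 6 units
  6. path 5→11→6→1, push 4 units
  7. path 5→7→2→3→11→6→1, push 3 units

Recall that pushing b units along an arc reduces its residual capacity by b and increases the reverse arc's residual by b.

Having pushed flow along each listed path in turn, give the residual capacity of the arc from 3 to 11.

after path 1 (5→3→11→1, push 10): res(3,11)=0
after path 2 (5→3→1, push 1): res(3,11)=0
after path 3 (5→6→1, push 8): res(3,11)=0
after path 4 (5→11→1, push 10): res(3,11)=0
after path 5 (5→11→3→1, push 6): res(3,11)=6
after path 6 (5→11→6→1, push 4): res(3,11)=6
after path 7 (5→7→2→3→11→6→1, push 3): res(3,11)=3

Residual capacity of (3,11): 3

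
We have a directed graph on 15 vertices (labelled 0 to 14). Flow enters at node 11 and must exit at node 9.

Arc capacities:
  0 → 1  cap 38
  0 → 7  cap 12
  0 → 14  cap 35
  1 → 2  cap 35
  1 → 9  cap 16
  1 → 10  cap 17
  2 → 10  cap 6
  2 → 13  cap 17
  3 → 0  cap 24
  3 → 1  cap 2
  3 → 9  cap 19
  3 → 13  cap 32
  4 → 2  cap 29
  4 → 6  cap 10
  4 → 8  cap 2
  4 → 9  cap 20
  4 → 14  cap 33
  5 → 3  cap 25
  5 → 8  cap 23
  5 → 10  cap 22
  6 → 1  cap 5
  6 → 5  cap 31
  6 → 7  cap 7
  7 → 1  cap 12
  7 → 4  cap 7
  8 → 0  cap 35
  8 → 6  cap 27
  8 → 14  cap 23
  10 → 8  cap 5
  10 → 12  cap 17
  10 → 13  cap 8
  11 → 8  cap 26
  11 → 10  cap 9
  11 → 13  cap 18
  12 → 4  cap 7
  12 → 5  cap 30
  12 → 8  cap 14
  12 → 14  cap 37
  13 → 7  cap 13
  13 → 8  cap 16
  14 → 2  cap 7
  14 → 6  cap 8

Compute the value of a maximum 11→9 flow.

Maximum flow value: 49

augment #1: 11→8→0→1→9 bottleneck 16, total now 16
augment #2: 11→10→12→4→9 bottleneck 7, total now 23
augment #3: 11→13→7→4→9 bottleneck 7, total now 30
augment #4: 11→8→6→5→3→9 bottleneck 10, total now 40
augment #5: 11→10→12→5→3→9 bottleneck 2, total now 42
augment #6: 11→13→8→6→5→3→9 bottleneck 7, total now 49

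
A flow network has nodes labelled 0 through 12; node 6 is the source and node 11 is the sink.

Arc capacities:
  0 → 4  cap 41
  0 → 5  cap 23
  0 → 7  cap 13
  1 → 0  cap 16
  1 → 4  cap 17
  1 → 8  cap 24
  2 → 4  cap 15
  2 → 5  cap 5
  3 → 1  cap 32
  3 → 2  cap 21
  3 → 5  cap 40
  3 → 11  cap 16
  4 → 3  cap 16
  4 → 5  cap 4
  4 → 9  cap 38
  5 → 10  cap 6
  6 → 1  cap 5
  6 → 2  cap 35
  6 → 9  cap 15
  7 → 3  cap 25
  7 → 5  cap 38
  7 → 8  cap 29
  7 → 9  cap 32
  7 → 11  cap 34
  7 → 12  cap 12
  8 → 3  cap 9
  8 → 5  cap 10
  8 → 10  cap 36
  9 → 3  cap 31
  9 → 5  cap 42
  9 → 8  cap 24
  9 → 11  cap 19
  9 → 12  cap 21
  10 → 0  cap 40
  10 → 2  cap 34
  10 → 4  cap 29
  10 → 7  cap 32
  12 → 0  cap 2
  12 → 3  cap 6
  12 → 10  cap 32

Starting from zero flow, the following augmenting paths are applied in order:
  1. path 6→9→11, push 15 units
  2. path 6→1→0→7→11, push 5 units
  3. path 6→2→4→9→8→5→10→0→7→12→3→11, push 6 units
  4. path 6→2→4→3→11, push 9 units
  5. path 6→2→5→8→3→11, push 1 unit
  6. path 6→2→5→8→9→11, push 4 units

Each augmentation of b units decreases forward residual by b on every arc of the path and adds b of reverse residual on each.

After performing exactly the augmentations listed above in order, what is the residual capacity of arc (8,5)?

after path 1 (6→9→11, push 15): res(8,5)=10
after path 2 (6→1→0→7→11, push 5): res(8,5)=10
after path 3 (6→2→4→9→8→5→10→0→7→12→3→11, push 6): res(8,5)=4
after path 4 (6→2→4→3→11, push 9): res(8,5)=4
after path 5 (6→2→5→8→3→11, push 1): res(8,5)=5
after path 6 (6→2→5→8→9→11, push 4): res(8,5)=9

Residual capacity of (8,5): 9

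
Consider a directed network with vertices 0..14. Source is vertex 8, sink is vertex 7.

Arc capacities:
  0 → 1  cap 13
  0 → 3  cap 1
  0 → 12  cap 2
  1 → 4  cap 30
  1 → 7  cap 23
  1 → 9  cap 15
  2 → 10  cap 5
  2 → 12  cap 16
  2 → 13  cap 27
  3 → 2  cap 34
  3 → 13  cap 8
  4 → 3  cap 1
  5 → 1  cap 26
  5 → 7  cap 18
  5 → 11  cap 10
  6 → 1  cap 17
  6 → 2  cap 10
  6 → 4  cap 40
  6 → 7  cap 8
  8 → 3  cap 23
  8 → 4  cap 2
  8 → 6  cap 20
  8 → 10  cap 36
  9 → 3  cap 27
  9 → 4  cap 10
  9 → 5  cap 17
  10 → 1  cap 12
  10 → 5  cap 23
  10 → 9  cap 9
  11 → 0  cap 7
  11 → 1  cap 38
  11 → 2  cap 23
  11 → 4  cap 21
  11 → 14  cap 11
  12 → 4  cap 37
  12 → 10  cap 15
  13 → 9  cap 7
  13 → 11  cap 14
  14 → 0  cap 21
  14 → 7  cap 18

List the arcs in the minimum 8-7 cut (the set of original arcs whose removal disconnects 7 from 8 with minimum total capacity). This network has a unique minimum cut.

Min-cut arcs: {(1,7), (5,7), (6,7), (11,14)} (total capacity 60)

augment #1: 8→6→7 push 8
augment #2: 8→6→1→7 push 12
augment #3: 8→10→1→7 push 11
augment #4: 8→10→5→7 push 18
augment #5: 8→3→13→11→14→7 push 8
augment #6: 8→10→5→11→14→7 push 3
max flow = 60; residual-reachable set from 8 gives S-side
cut edges (S→T): {(1,7), (5,7), (6,7), (11,14)} total cap 60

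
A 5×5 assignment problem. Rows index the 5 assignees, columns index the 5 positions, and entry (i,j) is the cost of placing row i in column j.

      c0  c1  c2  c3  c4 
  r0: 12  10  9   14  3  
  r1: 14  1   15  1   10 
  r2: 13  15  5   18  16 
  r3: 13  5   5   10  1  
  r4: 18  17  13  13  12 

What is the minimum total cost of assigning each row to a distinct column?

Minimum assignment cost: 32

one of 2 optimal assignments: row0→col0 (cost 12), row1→col1 (cost 1), row2→col2 (cost 5), row3→col4 (cost 1), row4→col3 (cost 13)
total = 12 + 1 + 5 + 1 + 13 = 32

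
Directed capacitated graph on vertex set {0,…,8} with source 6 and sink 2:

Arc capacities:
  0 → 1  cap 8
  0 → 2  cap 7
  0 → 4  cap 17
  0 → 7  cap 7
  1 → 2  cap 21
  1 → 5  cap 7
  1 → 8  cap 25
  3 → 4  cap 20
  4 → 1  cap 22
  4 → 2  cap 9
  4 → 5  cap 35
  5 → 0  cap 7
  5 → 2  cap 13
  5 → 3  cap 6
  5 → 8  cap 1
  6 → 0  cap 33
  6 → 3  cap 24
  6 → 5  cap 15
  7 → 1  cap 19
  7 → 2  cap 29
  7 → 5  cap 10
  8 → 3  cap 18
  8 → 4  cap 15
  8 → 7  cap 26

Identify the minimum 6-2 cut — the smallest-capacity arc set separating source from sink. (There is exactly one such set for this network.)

Min-cut arcs: {(0,1), (0,2), (0,7), (4,1), (4,2), (5,2), (5,8)} (total capacity 67)

augment #1: 6→0→2 push 7
augment #2: 6→5→2 push 13
augment #3: 6→0→1→2 push 8
augment #4: 6→0→4→2 push 9
augment #5: 6→0→7→2 push 7
augment #6: 6→0→4→1→2 push 2
augment #7: 6→3→4→1→2 push 11
augment #8: 6→5→8→7→2 push 1
augment #9: 6→3→4→1→8→7→2 push 9
max flow = 67; residual-reachable set from 6 gives S-side
cut edges (S→T): {(0,1), (0,2), (0,7), (4,1), (4,2), (5,2), (5,8)} total cap 67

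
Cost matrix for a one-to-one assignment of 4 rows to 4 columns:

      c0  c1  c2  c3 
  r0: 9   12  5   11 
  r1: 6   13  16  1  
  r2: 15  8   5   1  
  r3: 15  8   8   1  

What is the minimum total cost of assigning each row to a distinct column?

Minimum assignment cost: 20

one of 2 optimal assignments: row0→col2 (cost 5), row1→col0 (cost 6), row2→col1 (cost 8), row3→col3 (cost 1)
total = 5 + 6 + 8 + 1 = 20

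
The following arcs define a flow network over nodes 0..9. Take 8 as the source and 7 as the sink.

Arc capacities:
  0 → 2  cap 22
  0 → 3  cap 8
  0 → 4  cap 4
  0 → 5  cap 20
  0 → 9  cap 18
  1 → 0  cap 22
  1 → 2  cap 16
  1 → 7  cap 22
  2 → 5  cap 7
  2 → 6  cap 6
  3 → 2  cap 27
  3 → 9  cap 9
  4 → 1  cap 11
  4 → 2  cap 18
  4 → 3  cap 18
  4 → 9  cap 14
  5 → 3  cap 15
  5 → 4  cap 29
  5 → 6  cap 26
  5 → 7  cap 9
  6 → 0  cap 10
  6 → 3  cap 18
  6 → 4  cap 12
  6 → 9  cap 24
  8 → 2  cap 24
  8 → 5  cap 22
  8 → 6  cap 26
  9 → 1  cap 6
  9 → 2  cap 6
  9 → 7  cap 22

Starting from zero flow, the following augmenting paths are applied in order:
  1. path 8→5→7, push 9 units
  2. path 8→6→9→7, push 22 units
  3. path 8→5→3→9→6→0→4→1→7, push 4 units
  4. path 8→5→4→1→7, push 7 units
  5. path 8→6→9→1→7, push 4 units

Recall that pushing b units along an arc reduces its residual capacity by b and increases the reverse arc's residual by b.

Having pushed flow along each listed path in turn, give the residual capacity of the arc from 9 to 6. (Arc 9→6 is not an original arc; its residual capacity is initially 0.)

after path 1 (8→5→7, push 9): res(9,6)=0
after path 2 (8→6→9→7, push 22): res(9,6)=22
after path 3 (8→5→3→9→6→0→4→1→7, push 4): res(9,6)=18
after path 4 (8→5→4→1→7, push 7): res(9,6)=18
after path 5 (8→6→9→1→7, push 4): res(9,6)=22

Residual capacity of (9,6): 22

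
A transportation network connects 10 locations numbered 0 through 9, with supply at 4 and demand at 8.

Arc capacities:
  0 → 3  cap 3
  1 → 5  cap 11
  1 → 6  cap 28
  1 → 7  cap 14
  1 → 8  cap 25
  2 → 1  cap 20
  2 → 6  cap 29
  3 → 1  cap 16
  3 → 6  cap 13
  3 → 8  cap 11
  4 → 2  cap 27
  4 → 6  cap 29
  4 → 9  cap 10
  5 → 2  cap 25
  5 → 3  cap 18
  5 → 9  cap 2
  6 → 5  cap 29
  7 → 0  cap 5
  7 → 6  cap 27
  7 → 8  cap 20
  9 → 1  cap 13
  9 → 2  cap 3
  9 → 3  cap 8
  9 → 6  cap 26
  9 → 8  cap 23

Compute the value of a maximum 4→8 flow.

augment #1: 4→9→8 bottleneck 10, total now 10
augment #2: 4→2→1→8 bottleneck 20, total now 30
augment #3: 4→6→5→3→8 bottleneck 11, total now 41
augment #4: 4→6→5→9→8 bottleneck 2, total now 43
augment #5: 4→6→5→3→1→8 bottleneck 5, total now 48
augment #6: 4→6→5→3→1→7→8 bottleneck 2, total now 50

Maximum flow value: 50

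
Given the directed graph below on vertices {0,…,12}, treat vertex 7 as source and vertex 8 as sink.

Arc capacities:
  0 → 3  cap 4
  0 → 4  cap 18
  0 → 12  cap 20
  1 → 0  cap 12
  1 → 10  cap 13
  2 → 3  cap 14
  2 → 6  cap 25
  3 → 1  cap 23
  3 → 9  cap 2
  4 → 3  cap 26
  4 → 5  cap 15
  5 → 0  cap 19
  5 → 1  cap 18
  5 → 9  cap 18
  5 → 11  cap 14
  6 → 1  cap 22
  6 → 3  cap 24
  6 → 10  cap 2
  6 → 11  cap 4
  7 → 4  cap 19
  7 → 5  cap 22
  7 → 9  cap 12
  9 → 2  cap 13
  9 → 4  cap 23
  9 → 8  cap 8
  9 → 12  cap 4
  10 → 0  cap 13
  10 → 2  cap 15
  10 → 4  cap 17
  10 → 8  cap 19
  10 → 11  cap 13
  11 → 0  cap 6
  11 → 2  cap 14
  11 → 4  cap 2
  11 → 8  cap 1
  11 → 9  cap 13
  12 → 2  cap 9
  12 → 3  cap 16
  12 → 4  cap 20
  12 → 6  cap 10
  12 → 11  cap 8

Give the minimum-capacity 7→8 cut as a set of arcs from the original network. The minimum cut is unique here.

augment #1: 7→9→8 push 8
augment #2: 7→5→11→8 push 1
augment #3: 7→5→1→10→8 push 13
augment #4: 7→9→2→6→10→8 push 2
max flow = 24; residual-reachable set from 7 gives S-side
cut edges (S→T): {(1,10), (6,10), (9,8), (11,8)} total cap 24

Min-cut arcs: {(1,10), (6,10), (9,8), (11,8)} (total capacity 24)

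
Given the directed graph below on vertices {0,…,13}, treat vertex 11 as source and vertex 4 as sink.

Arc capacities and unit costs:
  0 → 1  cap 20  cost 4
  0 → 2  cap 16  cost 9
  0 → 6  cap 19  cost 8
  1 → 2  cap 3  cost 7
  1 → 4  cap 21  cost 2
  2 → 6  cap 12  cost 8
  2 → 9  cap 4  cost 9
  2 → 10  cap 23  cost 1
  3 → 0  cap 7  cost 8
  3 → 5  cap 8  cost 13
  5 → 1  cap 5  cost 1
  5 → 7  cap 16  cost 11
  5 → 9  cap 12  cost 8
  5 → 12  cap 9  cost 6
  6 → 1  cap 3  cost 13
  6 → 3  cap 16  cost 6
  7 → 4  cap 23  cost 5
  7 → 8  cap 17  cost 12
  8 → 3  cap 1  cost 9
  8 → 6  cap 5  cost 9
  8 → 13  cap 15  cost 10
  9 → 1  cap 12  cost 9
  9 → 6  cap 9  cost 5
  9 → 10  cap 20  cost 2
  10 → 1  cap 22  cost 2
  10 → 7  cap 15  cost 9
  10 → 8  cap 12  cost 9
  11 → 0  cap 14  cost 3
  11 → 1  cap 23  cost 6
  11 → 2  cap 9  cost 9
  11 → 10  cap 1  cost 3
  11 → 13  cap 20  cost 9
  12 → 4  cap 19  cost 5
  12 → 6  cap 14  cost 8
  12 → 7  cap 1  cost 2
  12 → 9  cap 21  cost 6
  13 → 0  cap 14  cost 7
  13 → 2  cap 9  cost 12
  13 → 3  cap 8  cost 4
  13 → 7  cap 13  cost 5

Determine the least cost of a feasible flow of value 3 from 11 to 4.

shortest-cost path #1: 11→10→1→4 push 1 @ unit cost 7 (adds 7)
shortest-cost path #2: 11→1→4 push 2 @ unit cost 8 (adds 16)
total cost = 23

Minimum cost for 3 units: 23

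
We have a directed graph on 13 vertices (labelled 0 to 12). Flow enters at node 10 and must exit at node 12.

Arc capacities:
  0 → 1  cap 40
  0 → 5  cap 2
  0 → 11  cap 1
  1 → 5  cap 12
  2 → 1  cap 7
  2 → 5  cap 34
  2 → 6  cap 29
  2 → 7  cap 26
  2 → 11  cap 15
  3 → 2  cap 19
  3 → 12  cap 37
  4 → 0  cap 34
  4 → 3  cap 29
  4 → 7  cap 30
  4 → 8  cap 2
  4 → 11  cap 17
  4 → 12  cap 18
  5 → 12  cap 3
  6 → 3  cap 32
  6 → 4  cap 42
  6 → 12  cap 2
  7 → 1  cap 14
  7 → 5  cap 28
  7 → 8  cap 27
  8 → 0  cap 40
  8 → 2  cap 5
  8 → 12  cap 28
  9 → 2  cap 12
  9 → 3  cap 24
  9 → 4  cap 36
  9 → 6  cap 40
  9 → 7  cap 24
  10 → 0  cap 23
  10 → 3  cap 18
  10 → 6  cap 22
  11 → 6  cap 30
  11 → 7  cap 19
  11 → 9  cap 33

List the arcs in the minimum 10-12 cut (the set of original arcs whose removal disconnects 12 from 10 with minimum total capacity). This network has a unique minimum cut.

augment #1: 10→3→12 push 18
augment #2: 10→6→12 push 2
augment #3: 10→0→5→12 push 2
augment #4: 10→6→3→12 push 19
augment #5: 10→6→4→12 push 1
augment #6: 10→0→1→5→12 push 1
augment #7: 10→0→11→6→4→12 push 1
max flow = 44; residual-reachable set from 10 gives S-side
cut edges (S→T): {(0,11), (5,12), (10,3), (10,6)} total cap 44

Min-cut arcs: {(0,11), (5,12), (10,3), (10,6)} (total capacity 44)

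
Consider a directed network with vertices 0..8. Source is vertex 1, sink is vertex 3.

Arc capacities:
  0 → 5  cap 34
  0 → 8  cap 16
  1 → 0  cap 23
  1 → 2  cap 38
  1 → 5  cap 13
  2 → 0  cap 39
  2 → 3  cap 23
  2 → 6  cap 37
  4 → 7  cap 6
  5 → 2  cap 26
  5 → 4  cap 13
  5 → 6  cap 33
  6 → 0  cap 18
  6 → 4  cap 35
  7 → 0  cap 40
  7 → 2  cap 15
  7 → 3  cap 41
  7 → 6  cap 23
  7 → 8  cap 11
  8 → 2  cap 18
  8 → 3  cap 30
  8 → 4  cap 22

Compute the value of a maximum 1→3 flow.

Maximum flow value: 45

augment #1: 1→2→3 bottleneck 23, total now 23
augment #2: 1→0→8→3 bottleneck 16, total now 39
augment #3: 1→5→4→7→3 bottleneck 6, total now 45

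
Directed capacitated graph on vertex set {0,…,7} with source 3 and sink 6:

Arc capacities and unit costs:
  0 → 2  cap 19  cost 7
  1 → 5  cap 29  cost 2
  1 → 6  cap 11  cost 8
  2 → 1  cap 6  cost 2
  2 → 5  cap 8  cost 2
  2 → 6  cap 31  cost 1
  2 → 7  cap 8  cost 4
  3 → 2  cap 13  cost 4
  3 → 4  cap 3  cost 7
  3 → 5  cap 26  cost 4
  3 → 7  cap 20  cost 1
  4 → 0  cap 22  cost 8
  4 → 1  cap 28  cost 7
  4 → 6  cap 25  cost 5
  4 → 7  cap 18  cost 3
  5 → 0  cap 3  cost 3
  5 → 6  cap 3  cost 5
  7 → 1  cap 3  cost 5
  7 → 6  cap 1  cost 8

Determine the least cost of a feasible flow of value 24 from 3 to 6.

Minimum cost for 24 units: 194

shortest-cost path #1: 3→2→6 push 13 @ unit cost 5 (adds 65)
shortest-cost path #2: 3→5→6 push 3 @ unit cost 9 (adds 27)
shortest-cost path #3: 3→7→6 push 1 @ unit cost 9 (adds 9)
shortest-cost path #4: 3→4→6 push 3 @ unit cost 12 (adds 36)
shortest-cost path #5: 3→7→1→6 push 3 @ unit cost 14 (adds 42)
shortest-cost path #6: 3→5→0→2→6 push 1 @ unit cost 15 (adds 15)
total cost = 194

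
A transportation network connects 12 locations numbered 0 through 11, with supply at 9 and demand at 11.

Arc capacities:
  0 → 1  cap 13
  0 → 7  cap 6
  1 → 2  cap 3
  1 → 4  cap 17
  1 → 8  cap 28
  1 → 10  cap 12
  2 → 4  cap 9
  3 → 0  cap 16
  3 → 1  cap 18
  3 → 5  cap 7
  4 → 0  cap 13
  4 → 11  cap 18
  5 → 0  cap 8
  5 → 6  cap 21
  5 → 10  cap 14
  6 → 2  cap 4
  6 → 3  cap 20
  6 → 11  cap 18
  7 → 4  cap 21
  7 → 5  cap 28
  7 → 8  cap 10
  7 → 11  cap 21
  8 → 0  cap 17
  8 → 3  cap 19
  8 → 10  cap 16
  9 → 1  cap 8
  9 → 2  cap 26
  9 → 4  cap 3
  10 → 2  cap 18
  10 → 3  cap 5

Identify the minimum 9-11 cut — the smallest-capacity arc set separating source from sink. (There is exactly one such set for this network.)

Min-cut arcs: {(2,4), (9,1), (9,4)} (total capacity 20)

augment #1: 9→4→11 push 3
augment #2: 9→1→4→11 push 8
augment #3: 9→2→4→11 push 7
augment #4: 9→2→4→0→7→11 push 2
max flow = 20; residual-reachable set from 9 gives S-side
cut edges (S→T): {(2,4), (9,1), (9,4)} total cap 20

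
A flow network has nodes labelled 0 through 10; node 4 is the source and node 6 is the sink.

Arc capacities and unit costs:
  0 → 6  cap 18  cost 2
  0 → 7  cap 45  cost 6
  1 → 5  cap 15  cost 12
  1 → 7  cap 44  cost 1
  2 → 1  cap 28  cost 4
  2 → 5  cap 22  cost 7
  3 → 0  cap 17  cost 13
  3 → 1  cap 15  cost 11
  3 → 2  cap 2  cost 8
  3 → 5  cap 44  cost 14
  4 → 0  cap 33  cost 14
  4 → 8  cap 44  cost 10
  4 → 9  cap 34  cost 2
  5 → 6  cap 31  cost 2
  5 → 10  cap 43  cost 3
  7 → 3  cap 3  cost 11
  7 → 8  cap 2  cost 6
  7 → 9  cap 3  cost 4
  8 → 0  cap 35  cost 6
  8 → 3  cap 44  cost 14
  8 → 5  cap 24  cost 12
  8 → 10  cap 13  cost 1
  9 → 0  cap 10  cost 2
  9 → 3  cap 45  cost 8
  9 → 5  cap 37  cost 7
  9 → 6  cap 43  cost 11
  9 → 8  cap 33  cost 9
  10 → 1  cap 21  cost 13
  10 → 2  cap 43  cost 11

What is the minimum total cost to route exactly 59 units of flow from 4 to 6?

Minimum cost for 59 units: 850

shortest-cost path #1: 4→9→0→6 push 10 @ unit cost 6 (adds 60)
shortest-cost path #2: 4→9→5→6 push 24 @ unit cost 11 (adds 264)
shortest-cost path #3: 4→0→6 push 8 @ unit cost 16 (adds 128)
shortest-cost path #4: 4→0→9→5→6 push 7 @ unit cost 21 (adds 147)
shortest-cost path #5: 4→0→9→6 push 3 @ unit cost 23 (adds 69)
shortest-cost path #6: 4→8→5→9→6 push 7 @ unit cost 26 (adds 182)
total cost = 850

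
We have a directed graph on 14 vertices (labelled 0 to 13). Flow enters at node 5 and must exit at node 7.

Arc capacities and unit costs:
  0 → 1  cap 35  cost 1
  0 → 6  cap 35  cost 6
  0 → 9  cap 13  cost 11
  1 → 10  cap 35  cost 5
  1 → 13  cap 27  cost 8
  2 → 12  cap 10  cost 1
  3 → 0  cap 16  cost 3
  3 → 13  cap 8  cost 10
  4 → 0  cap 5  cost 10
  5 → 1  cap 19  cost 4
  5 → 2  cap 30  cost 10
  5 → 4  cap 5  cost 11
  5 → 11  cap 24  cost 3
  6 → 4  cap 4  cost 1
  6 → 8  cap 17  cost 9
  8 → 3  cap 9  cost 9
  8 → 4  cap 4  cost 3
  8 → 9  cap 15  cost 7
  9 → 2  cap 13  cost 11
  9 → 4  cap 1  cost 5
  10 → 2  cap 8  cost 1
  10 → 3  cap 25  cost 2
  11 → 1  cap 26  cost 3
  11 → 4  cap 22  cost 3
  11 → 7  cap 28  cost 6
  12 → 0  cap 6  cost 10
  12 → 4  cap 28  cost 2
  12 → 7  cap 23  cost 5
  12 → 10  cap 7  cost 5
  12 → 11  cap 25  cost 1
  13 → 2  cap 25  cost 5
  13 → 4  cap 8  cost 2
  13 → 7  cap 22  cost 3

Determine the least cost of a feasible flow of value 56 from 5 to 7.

shortest-cost path #1: 5→11→7 push 24 @ unit cost 9 (adds 216)
shortest-cost path #2: 5→1→13→7 push 19 @ unit cost 15 (adds 285)
shortest-cost path #3: 5→2→12→7 push 10 @ unit cost 16 (adds 160)
shortest-cost path #4: 5→4→0→1→13→7 push 3 @ unit cost 33 (adds 99)
total cost = 760

Minimum cost for 56 units: 760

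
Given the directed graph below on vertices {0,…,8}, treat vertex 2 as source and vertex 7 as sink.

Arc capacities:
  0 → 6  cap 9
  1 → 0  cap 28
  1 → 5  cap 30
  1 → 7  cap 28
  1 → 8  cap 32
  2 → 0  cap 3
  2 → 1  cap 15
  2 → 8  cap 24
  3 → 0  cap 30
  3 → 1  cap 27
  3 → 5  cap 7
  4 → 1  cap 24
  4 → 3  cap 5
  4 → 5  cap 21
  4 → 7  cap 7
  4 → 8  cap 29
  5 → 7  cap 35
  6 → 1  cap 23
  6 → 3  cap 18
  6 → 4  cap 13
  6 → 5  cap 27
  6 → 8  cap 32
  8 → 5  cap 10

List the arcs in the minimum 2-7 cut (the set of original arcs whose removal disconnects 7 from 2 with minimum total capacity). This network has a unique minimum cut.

Min-cut arcs: {(2,0), (2,1), (8,5)} (total capacity 28)

augment #1: 2→1→7 push 15
augment #2: 2→8→5→7 push 10
augment #3: 2→0→6→1→7 push 3
max flow = 28; residual-reachable set from 2 gives S-side
cut edges (S→T): {(2,0), (2,1), (8,5)} total cap 28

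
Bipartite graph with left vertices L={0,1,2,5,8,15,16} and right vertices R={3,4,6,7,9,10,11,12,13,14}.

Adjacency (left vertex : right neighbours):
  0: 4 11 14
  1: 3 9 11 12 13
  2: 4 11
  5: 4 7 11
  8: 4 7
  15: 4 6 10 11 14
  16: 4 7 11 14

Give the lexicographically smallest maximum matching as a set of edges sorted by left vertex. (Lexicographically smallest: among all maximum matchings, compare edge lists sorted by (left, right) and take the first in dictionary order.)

Lex-smallest maximum matching: {(0,4), (1,3), (2,11), (5,7), (15,6), (16,14)}

|M| = 6 (so the lex-smallest maximum matching has 6 edges)
process left vertices in ascending order; for each, take the smallest-labelled available neighbour that still permits 6 edges overall, or leave it unmatched if none does
lex-smallest matching: {0-4, 1-3, 2-11, 5-7, 15-6, 16-14}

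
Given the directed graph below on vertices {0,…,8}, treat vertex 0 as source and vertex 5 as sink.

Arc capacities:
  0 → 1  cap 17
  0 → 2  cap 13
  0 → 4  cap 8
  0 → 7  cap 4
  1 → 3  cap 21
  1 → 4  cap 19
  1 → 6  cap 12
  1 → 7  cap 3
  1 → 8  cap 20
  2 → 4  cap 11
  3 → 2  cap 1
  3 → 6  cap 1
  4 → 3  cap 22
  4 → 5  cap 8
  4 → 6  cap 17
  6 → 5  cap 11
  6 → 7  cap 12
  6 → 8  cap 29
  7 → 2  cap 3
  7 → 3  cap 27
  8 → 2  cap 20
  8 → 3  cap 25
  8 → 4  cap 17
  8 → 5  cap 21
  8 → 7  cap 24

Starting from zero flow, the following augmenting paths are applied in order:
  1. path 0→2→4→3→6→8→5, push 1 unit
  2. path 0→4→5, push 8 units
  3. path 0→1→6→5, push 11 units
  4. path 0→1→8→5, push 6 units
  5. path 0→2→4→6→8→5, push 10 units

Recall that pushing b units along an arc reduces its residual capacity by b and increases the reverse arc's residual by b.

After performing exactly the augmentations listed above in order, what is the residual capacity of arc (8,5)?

Residual capacity of (8,5): 4

after path 1 (0→2→4→3→6→8→5, push 1): res(8,5)=20
after path 2 (0→4→5, push 8): res(8,5)=20
after path 3 (0→1→6→5, push 11): res(8,5)=20
after path 4 (0→1→8→5, push 6): res(8,5)=14
after path 5 (0→2→4→6→8→5, push 10): res(8,5)=4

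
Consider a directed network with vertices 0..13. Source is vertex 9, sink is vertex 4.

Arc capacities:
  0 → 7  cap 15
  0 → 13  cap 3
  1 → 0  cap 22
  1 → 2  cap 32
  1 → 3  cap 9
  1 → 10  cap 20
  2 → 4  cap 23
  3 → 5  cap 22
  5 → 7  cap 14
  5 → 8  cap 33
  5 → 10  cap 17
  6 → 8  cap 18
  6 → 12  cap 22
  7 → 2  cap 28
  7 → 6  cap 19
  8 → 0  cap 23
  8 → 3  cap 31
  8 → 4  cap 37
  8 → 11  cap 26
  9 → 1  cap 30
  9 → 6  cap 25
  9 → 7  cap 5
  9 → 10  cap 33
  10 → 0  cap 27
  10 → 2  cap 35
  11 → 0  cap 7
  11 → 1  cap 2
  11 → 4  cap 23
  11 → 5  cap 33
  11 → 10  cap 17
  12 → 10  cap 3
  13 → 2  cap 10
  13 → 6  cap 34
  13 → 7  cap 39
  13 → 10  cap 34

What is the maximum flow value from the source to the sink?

augment #1: 9→1→2→4 bottleneck 23, total now 23
augment #2: 9→6→8→4 bottleneck 18, total now 41
augment #3: 9→1→3→5→8→4 bottleneck 7, total now 48
augment #4: 9→7→2→1→3→5→8→4 bottleneck 2, total now 50

Maximum flow value: 50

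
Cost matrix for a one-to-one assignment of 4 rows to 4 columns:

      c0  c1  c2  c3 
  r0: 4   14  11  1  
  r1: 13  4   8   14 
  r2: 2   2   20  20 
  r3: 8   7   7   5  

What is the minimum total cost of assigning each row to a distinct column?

optimal assignment: row0→col3 (cost 1), row1→col1 (cost 4), row2→col0 (cost 2), row3→col2 (cost 7)
total = 1 + 4 + 2 + 7 = 14

Minimum assignment cost: 14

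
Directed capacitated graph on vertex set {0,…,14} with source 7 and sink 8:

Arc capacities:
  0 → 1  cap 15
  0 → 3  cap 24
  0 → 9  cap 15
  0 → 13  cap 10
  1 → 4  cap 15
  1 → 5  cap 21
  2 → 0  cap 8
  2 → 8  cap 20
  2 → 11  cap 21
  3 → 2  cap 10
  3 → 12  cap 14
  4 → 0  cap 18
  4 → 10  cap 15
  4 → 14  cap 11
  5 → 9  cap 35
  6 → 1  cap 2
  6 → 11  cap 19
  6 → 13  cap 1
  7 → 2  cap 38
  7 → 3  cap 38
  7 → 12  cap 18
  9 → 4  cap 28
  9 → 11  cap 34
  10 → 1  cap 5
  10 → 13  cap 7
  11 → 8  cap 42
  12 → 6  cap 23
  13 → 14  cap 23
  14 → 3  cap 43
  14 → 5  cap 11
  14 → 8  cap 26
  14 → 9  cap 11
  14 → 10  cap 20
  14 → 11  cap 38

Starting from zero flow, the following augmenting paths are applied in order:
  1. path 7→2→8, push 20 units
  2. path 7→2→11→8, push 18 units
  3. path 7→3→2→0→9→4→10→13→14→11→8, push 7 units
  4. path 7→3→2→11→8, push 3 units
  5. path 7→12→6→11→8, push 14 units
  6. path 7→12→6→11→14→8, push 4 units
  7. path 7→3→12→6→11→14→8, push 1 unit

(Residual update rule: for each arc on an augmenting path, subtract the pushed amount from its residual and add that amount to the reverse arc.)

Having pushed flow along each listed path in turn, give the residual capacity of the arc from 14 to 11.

Residual capacity of (14,11): 36

after path 1 (7→2→8, push 20): res(14,11)=38
after path 2 (7→2→11→8, push 18): res(14,11)=38
after path 3 (7→3→2→0→9→4→10→13→14→11→8, push 7): res(14,11)=31
after path 4 (7→3→2→11→8, push 3): res(14,11)=31
after path 5 (7→12→6→11→8, push 14): res(14,11)=31
after path 6 (7→12→6→11→14→8, push 4): res(14,11)=35
after path 7 (7→3→12→6→11→14→8, push 1): res(14,11)=36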